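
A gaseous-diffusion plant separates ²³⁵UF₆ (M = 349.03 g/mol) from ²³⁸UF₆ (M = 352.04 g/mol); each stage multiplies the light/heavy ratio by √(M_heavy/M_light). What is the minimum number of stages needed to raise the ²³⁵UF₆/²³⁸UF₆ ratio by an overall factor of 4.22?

Single-stage factor α = √(352.04/349.03), so ln α = ½ ln(1.00862) = 0.004293.
Need α^N ≥ 4.22 ⇒ N ≥ ln(4.22) / ln α = 1.440 / 0.004293 = 335.36.
Rounding up, N = 336 stages.

336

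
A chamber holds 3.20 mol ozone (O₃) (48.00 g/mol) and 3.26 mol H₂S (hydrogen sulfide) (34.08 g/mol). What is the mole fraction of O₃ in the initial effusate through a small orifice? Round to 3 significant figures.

The effusion rate of species i is ∝ p_i/√M_i ∝ n_i/√M_i.
So x_O₃ in the escaping gas = (n_O₃/√M_O₃) / Σ(n_i/√M_i)
= (3.20/√48.00) / (3.20/√48.00 + 3.26/√34.08) = 0.4619/(0.4619 + 0.5584) = 0.453.

0.453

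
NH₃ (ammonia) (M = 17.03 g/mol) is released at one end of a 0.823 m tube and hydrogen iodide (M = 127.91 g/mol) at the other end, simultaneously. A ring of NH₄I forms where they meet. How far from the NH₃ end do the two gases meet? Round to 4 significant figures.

0.6030 m

Distances travelled in equal time are proportional to diffusion rates, so d_NH₃/d_HI = √(M_HI/M_NH₃) = √(127.91/17.03) = 2.741.
With d_NH₃ + d_HI = 0.823 m, d_HI = 0.823/(1 + 2.741) = 0.2200 m.
d_NH₃ = 0.823 − 0.2200 = 0.6030 m.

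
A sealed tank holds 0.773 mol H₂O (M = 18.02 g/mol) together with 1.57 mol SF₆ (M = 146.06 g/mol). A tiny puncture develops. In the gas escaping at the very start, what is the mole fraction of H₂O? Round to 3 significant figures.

Effusion rate of each component ∝ n_i/√M_i (partial pressure × 1/√M).
x_H₂O(eff) = (n_H₂O/√M_H₂O) / (n_H₂O/√M_H₂O + n_SF₆/√M_SF₆)
= (0.773/√18.02) / (0.773/√18.02 + 1.57/√146.06) = 0.1821/(0.1821 + 0.1299) = 0.584.

0.584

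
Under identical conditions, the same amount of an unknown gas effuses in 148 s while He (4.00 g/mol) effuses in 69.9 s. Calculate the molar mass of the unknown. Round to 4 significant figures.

17.93 g/mol

Using Graham's law: t_X/t_He = √(M_X/M_He).
148/69.9 = 2.117 = √(M_X/4.00)
M_X = 4.00 × 2.117² = 4.00 × 4.483 = 17.93 g/mol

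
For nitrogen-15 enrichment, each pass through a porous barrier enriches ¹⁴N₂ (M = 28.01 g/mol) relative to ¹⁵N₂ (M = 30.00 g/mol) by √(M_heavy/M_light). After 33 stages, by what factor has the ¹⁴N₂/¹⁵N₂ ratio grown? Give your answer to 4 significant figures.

3.103

Overall factor = α^33 with α = √(30.00/28.01), i.e. (30.00/28.01)^(33/2).
= 1.07105^(33/2) = 3.103.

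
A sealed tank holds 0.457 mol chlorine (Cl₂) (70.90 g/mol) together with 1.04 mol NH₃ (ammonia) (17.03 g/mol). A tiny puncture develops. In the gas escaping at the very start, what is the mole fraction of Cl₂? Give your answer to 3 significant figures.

The effusion rate of species i is ∝ p_i/√M_i ∝ n_i/√M_i.
So x_Cl₂ in the escaping gas = (n_Cl₂/√M_Cl₂) / Σ(n_i/√M_i)
= (0.457/√70.90) / (0.457/√70.90 + 1.04/√17.03) = 0.05427/(0.05427 + 0.2520) = 0.177.

0.177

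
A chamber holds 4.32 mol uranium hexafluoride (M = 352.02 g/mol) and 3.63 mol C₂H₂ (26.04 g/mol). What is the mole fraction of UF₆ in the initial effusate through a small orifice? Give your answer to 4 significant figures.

0.2445

Effusion rate of each component ∝ n_i/√M_i (partial pressure × 1/√M).
x_UF₆(eff) = (n_UF₆/√M_UF₆) / (n_UF₆/√M_UF₆ + n_C₂H₂/√M_C₂H₂)
= (4.32/√352.02) / (4.32/√352.02 + 3.63/√26.04) = 0.2303/(0.2303 + 0.7114) = 0.2445.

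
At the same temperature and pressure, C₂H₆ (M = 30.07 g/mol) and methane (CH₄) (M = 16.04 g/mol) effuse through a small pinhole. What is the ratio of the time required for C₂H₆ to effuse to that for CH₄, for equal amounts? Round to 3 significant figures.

From Graham's law, t_C₂H₆/t_CH₄ = √(M_C₂H₆/M_CH₄) = √(30.07/16.04) = √1.875 = 1.37.

1.37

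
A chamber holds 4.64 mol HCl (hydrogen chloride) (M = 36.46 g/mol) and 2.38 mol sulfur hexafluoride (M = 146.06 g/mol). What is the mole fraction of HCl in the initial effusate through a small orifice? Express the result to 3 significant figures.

Rate_i ∝ x_i/√M_i (Graham's law weighted by mole fraction), so the effusate composition follows n_i/√M_i.
Mole fraction of HCl in the effusate = (n_HCl/√M_HCl) / (n_HCl/√M_HCl + n_SF₆/√M_SF₆)
= (4.64/√36.46) / (4.64/√36.46 + 2.38/√146.06) = 0.7684/(0.7684 + 0.1969) = 0.796.

0.796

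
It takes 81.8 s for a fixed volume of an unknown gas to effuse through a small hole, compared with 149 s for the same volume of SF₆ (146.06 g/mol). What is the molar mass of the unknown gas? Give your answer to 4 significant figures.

From Graham's law, t_X/t_SF₆ = √(M_X/M_SF₆).
81.8/149 = 0.5490 = √(M_X/146.06)
M_X = 146.06 × 0.5490² = 146.06 × 0.3014 = 44.02 g/mol

44.02 g/mol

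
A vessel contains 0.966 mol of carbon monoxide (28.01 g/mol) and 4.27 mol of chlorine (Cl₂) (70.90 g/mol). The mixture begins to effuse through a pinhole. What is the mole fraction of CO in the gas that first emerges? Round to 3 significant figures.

0.265

Effusion rate of each component ∝ n_i/√M_i (partial pressure × 1/√M).
x_CO(eff) = (n_CO/√M_CO) / (n_CO/√M_CO + n_Cl₂/√M_Cl₂)
= (0.966/√28.01) / (0.966/√28.01 + 4.27/√70.90) = 0.1825/(0.1825 + 0.5071) = 0.265.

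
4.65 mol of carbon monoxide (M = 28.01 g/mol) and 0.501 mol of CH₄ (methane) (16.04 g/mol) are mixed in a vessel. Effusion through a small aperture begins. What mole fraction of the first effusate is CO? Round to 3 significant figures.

Effusion rate of each component ∝ n_i/√M_i (partial pressure × 1/√M).
So x_CO in the escaping gas = (n_CO/√M_CO) / Σ(n_i/√M_i)
= (4.65/√28.01) / (4.65/√28.01 + 0.501/√16.04) = 0.8786/(0.8786 + 0.1251) = 0.875.

0.875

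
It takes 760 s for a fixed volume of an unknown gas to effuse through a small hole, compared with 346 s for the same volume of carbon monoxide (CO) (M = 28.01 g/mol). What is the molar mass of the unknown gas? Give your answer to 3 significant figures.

Using Graham's law: t_X/t_CO = √(M_X/M_CO).
760/346 = 2.197 = √(M_X/28.01)
M_X = 28.01 × 2.197² = 28.01 × 4.825 = 135 g/mol

135 g/mol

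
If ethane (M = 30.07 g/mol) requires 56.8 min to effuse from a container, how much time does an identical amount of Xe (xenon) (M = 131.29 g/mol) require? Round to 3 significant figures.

119 min

Since effusion rate ∝ 1/√M, t_Xe/t_C₂H₆ = √(M_Xe/M_C₂H₆) = √(131.29/30.07) = √4.366 = 2.090.
So the time for Xe is 56.8 × 2.090 = 119 min.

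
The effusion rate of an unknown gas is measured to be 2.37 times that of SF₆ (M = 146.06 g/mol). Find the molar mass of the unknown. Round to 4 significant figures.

26.00 g/mol

Since effusion rate ∝ 1/√M, rate_X/rate_SF₆ = √(M_SF₆/M_X).
2.37 = √(146.06/M_X)
M_X = 146.06 / 2.37² = 146.06 / 5.617 = 26.00 g/mol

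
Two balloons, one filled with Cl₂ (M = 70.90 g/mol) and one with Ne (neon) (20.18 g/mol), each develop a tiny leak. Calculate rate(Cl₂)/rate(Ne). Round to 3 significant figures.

0.534

By Graham's law, rate_Cl₂/rate_Ne = √(M_Ne/M_Cl₂) = √(20.18/70.90) = √0.2846 = 0.534.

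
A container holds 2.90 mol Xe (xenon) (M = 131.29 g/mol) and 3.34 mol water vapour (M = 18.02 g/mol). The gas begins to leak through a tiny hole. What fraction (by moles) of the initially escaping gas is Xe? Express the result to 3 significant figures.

0.243

Rate_i ∝ x_i/√M_i (Graham's law weighted by mole fraction), so the effusate composition follows n_i/√M_i.
Mole fraction of Xe in the effusate = (n_Xe/√M_Xe) / (n_Xe/√M_Xe + n_H₂O/√M_H₂O)
= (2.90/√131.29) / (2.90/√131.29 + 3.34/√18.02) = 0.2531/(0.2531 + 0.7868) = 0.243.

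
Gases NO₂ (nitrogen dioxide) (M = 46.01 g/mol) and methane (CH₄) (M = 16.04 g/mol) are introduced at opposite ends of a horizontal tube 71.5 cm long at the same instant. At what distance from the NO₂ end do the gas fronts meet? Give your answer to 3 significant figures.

In equal time, each gas travels a distance ∝ its rate ∝ 1/√M, so d_NO₂/d_CH₄ = √(M_CH₄/M_NO₂) = √(16.04/46.01) = 0.5904.
With d_NO₂ + d_CH₄ = 71.5 cm, d_CH₄ = 71.5/(1 + 0.5904) = 44.96 cm.
d_NO₂ = 71.5 − 44.96 = 26.5 cm.

26.5 cm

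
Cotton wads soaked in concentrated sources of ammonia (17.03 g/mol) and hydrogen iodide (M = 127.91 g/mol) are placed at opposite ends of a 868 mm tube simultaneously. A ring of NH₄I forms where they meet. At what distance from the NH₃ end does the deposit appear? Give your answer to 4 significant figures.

Graham's law gives d_NH₃/d_HI = rate_NH₃/rate_HI = √(M_HI/M_NH₃) = √(127.91/17.03) = 2.741.
With d_NH₃ + d_HI = 868 mm, d_HI = 868/(1 + 2.741) = 232.0 mm.
d_NH₃ = 868 − 232.0 = 636.0 mm.

636.0 mm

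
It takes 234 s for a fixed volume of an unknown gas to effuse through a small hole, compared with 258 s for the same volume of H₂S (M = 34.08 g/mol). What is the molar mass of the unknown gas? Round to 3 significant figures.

By Graham's law, t_X/t_H₂S = √(M_X/M_H₂S).
234/258 = 0.9070 = √(M_X/34.08)
M_X = 34.08 × 0.9070² = 34.08 × 0.8226 = 28.0 g/mol

28.0 g/mol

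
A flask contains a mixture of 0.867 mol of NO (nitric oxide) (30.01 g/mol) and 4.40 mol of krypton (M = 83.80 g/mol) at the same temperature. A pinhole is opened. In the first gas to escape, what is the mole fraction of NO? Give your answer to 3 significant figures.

0.248

Rate_i ∝ x_i/√M_i (Graham's law weighted by mole fraction), so the effusate composition follows n_i/√M_i.
x_NO(eff) = (n_NO/√M_NO) / (n_NO/√M_NO + n_Kr/√M_Kr)
= (0.867/√30.01) / (0.867/√30.01 + 4.40/√83.80) = 0.1583/(0.1583 + 0.4807) = 0.248.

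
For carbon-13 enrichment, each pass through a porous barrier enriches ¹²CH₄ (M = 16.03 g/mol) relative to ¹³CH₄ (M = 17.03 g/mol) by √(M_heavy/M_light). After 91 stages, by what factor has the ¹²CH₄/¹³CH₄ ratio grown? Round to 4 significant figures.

Each stage multiplies the ratio by α = √(17.03/16.03), so after 91 stages the overall factor is α^91 = (17.03/16.03)^(91/2).
= 1.06238^(91/2) = 15.70.

15.70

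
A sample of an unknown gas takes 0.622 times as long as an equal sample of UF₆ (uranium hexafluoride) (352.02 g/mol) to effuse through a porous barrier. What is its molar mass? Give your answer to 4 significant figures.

By Graham's law, t_X/t_UF₆ = √(M_X/M_UF₆).
0.622 = √(M_X/352.02)
M_X = 352.02 × 0.622² = 352.02 × 0.3869 = 136.2 g/mol

136.2 g/mol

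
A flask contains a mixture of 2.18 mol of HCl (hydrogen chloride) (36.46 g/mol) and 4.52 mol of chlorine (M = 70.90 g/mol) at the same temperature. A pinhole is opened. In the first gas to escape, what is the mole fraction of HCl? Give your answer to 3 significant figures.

0.402

The effusion rate of species i is ∝ p_i/√M_i ∝ n_i/√M_i.
x_HCl(eff) = (n_HCl/√M_HCl) / (n_HCl/√M_HCl + n_Cl₂/√M_Cl₂)
= (2.18/√36.46) / (2.18/√36.46 + 4.52/√70.90) = 0.3610/(0.3610 + 0.5368) = 0.402.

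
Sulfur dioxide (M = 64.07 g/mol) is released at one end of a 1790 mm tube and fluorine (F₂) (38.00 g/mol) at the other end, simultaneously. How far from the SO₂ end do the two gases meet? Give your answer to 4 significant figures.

Graham's law gives d_SO₂/d_F₂ = rate_SO₂/rate_F₂ = √(M_F₂/M_SO₂) = √(38.00/64.07) = 0.7701.
With d_SO₂ + d_F₂ = 1790 mm, d_F₂ = 1790/(1 + 0.7701) = 1011 mm.
d_SO₂ = 1790 − 1011 = 778.8 mm.

778.8 mm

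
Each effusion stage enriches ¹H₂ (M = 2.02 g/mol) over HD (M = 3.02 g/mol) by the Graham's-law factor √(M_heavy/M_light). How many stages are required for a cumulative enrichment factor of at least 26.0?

Single-stage factor α = √(3.02/2.02), so ln α = ½ ln(1.49505) = 0.2011.
Need α^N ≥ 26.0 ⇒ N ≥ ln(26.0) / ln α = 3.258 / 0.2011 = 16.20.
Minimum whole number of stages: N = 17.

17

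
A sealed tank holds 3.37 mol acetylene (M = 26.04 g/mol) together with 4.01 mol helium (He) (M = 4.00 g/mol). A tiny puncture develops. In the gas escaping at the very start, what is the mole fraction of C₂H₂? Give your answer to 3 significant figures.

Each component's effusion rate ∝ (its partial pressure)·(1/√M) ∝ n_i/√M_i.
So x_C₂H₂ in the escaping gas = (n_C₂H₂/√M_C₂H₂) / Σ(n_i/√M_i)
= (3.37/√26.04) / (3.37/√26.04 + 4.01/√4.00) = 0.6604/(0.6604 + 2.005) = 0.248.

0.248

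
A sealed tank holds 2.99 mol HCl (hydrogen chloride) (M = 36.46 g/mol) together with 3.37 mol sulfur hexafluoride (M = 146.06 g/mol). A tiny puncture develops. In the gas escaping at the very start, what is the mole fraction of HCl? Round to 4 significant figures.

0.6397

Effusion rate of each component ∝ n_i/√M_i (partial pressure × 1/√M).
Mole fraction of HCl in the effusate = (n_HCl/√M_HCl) / (n_HCl/√M_HCl + n_SF₆/√M_SF₆)
= (2.99/√36.46) / (2.99/√36.46 + 3.37/√146.06) = 0.4952/(0.4952 + 0.2788) = 0.6397.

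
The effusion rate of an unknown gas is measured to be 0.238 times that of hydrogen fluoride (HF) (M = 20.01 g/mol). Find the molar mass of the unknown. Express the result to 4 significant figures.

From Graham's law, rate_X/rate_HF = √(M_HF/M_X).
0.238 = √(20.01/M_X)
M_X = 20.01 / 0.238² = 20.01 / 0.05664 = 353.3 g/mol

353.3 g/mol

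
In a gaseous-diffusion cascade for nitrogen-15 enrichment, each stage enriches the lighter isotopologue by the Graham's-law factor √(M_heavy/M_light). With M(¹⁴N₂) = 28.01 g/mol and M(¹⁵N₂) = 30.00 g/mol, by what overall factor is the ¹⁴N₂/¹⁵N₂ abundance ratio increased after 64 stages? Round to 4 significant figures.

8.992

Overall factor = α^64 with α = √(30.00/28.01), i.e. (30.00/28.01)^(64/2).
= 1.07105^32 = 8.992.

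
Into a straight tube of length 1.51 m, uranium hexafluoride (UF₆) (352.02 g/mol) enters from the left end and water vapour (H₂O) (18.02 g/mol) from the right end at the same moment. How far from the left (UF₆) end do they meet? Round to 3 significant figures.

0.279 m

In equal time, each gas travels a distance ∝ its rate ∝ 1/√M, so d_UF₆/d_H₂O = √(M_H₂O/M_UF₆) = √(18.02/352.02) = 0.2263.
With d_UF₆ + d_H₂O = 1.51 m, d_H₂O = 1.51/(1 + 0.2263) = 1.231 m.
d_UF₆ = 1.51 − 1.231 = 0.279 m.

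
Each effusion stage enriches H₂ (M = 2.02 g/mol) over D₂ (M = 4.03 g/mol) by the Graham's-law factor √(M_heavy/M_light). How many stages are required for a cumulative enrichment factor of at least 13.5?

8

Per stage α = (4.03/2.02)^(1/2) = 1.99505^0.5, giving ln α = 0.3453.
Need α^N ≥ 13.5 ⇒ N ≥ ln(13.5) / ln α = 2.603 / 0.3453 = 7.54.
Minimum whole number of stages: N = 8.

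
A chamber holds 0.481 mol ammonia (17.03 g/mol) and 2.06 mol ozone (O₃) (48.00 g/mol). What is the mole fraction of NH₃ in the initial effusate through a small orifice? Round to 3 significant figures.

Each component's effusion rate ∝ (its partial pressure)·(1/√M) ∝ n_i/√M_i.
Mole fraction of NH₃ in the effusate = (n_NH₃/√M_NH₃) / (n_NH₃/√M_NH₃ + n_O₃/√M_O₃)
= (0.481/√17.03) / (0.481/√17.03 + 2.06/√48.00) = 0.1166/(0.1166 + 0.2973) = 0.282.

0.282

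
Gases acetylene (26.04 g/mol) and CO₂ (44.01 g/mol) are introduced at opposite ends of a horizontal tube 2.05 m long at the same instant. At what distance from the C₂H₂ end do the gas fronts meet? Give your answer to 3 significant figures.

1.16 m

Distances travelled in equal time are proportional to diffusion rates, so d_C₂H₂/d_CO₂ = √(M_CO₂/M_C₂H₂) = √(44.01/26.04) = 1.300.
With d_C₂H₂ + d_CO₂ = 2.05 m, d_CO₂ = 2.05/(1 + 1.300) = 0.8913 m.
d_C₂H₂ = 2.05 − 0.8913 = 1.16 m.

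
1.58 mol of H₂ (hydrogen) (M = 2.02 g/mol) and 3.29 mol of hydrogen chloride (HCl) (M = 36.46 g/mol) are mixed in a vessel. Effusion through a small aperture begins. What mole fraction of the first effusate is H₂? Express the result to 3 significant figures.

Effusion rate of each component ∝ n_i/√M_i (partial pressure × 1/√M).
x_H₂(eff) = (n_H₂/√M_H₂) / (n_H₂/√M_H₂ + n_HCl/√M_HCl)
= (1.58/√2.02) / (1.58/√2.02 + 3.29/√36.46) = 1.112/(1.112 + 0.5449) = 0.671.

0.671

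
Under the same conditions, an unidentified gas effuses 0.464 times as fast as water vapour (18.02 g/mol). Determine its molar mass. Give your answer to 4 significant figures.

83.70 g/mol

From Graham's law, rate_X/rate_H₂O = √(M_H₂O/M_X).
0.464 = √(18.02/M_X)
M_X = 18.02 / 0.464² = 18.02 / 0.2153 = 83.70 g/mol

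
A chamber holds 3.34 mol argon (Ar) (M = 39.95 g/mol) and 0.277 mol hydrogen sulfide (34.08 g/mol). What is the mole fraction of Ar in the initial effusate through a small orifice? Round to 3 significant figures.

The effusion rate of species i is ∝ p_i/√M_i ∝ n_i/√M_i.
x_Ar(eff) = (n_Ar/√M_Ar) / (n_Ar/√M_Ar + n_H₂S/√M_H₂S)
= (3.34/√39.95) / (3.34/√39.95 + 0.277/√34.08) = 0.5284/(0.5284 + 0.04745) = 0.918.

0.918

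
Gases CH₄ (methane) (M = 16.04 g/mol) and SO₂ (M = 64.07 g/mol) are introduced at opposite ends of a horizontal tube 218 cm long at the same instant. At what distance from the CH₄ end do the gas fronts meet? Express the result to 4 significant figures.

Graham's law gives d_CH₄/d_SO₂ = rate_CH₄/rate_SO₂ = √(M_SO₂/M_CH₄) = √(64.07/16.04) = 1.999.
With d_CH₄ + d_SO₂ = 218 cm, d_SO₂ = 218/(1 + 1.999) = 72.70 cm.
d_CH₄ = 218 − 72.70 = 145.3 cm.

145.3 cm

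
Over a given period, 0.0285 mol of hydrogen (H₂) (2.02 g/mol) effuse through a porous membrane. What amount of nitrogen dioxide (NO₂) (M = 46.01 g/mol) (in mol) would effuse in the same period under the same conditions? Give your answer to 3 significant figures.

Since effusion rate ∝ 1/√M, rate_NO₂/rate_H₂ = √(M_H₂/M_NO₂) = √(2.02/46.01) = √0.04390 = 0.2095.
So the amount for NO₂ is 0.0285 × 0.2095 = 0.00597 mol.

0.00597 mol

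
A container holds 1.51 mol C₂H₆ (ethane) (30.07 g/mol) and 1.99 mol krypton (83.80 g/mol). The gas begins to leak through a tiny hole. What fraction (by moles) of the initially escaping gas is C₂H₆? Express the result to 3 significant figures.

0.559

The effusion rate of species i is ∝ p_i/√M_i ∝ n_i/√M_i.
So x_C₂H₆ in the escaping gas = (n_C₂H₆/√M_C₂H₆) / Σ(n_i/√M_i)
= (1.51/√30.07) / (1.51/√30.07 + 1.99/√83.80) = 0.2754/(0.2754 + 0.2174) = 0.559.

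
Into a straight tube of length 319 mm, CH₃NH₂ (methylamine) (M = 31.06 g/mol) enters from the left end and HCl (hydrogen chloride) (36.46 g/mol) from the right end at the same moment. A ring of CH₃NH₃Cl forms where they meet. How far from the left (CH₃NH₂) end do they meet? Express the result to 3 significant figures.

The fronts meet when d_CH₃NH₂ + d_HCl = L with d_CH₃NH₂/d_HCl = √(M_HCl/M_CH₃NH₂) (Graham's law). Here √(M_HCl/M_CH₃NH₂) = √(36.46/31.06) = 1.083.
With d_CH₃NH₂ + d_HCl = 319 mm, d_HCl = 319/(1 + 1.083) = 153.1 mm.
d_CH₃NH₂ = 319 − 153.1 = 166 mm.

166 mm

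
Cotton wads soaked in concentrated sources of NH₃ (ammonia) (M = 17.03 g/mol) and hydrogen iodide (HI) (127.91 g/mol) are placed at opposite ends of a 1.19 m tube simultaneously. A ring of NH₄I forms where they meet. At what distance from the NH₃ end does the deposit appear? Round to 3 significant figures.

0.872 m

Graham's law gives d_NH₃/d_HI = rate_NH₃/rate_HI = √(M_HI/M_NH₃) = √(127.91/17.03) = 2.741.
With d_NH₃ + d_HI = 1.19 m, d_HI = 1.19/(1 + 2.741) = 0.3181 m.
d_NH₃ = 1.19 − 0.3181 = 0.872 m.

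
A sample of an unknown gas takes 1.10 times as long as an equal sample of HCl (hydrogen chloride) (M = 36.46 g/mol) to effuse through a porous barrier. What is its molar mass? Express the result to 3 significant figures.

44.1 g/mol

Using Graham's law: t_X/t_HCl = √(M_X/M_HCl).
1.10 = √(M_X/36.46)
M_X = 36.46 × 1.10² = 36.46 × 1.210 = 44.1 g/mol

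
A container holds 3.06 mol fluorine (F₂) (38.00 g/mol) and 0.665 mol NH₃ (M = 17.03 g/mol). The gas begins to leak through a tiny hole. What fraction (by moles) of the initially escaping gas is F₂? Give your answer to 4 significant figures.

0.7549

Rate_i ∝ x_i/√M_i (Graham's law weighted by mole fraction), so the effusate composition follows n_i/√M_i.
So x_F₂ in the escaping gas = (n_F₂/√M_F₂) / Σ(n_i/√M_i)
= (3.06/√38.00) / (3.06/√38.00 + 0.665/√17.03) = 0.4964/(0.4964 + 0.1611) = 0.7549.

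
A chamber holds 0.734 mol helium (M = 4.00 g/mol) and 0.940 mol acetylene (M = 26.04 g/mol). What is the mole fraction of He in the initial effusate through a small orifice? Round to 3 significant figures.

The effusion rate of species i is ∝ p_i/√M_i ∝ n_i/√M_i.
x_He(eff) = (n_He/√M_He) / (n_He/√M_He + n_C₂H₂/√M_C₂H₂)
= (0.734/√4.00) / (0.734/√4.00 + 0.940/√26.04) = 0.3670/(0.3670 + 0.1842) = 0.666.

0.666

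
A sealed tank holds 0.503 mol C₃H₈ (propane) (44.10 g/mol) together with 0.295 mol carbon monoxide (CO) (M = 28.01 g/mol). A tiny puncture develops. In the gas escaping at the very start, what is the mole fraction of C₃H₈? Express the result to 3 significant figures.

The effusion rate of species i is ∝ p_i/√M_i ∝ n_i/√M_i.
x_C₃H₈(eff) = (n_C₃H₈/√M_C₃H₈) / (n_C₃H₈/√M_C₃H₈ + n_CO/√M_CO)
= (0.503/√44.10) / (0.503/√44.10 + 0.295/√28.01) = 0.07574/(0.07574 + 0.05574) = 0.576.

0.576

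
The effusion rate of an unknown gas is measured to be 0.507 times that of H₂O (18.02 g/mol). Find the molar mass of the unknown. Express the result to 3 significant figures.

70.1 g/mol

From Graham's law, rate_X/rate_H₂O = √(M_H₂O/M_X).
0.507 = √(18.02/M_X)
M_X = 18.02 / 0.507² = 18.02 / 0.2570 = 70.1 g/mol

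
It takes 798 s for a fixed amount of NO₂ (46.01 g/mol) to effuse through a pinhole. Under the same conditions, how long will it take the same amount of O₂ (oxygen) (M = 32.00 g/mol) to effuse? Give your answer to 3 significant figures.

By Graham's law, t_O₂/t_NO₂ = √(M_O₂/M_NO₂) = √(32.00/46.01) = √0.6955 = 0.8340.
So the time for O₂ is 798 × 0.8340 = 666 s.

666 s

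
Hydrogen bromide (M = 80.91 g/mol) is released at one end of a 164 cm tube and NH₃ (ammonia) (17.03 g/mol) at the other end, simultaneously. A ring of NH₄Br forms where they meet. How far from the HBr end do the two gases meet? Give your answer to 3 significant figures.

The fronts meet when d_HBr + d_NH₃ = L with d_HBr/d_NH₃ = √(M_NH₃/M_HBr) (Graham's law). Here √(M_NH₃/M_HBr) = √(17.03/80.91) = 0.4588.
With d_HBr + d_NH₃ = 164 cm, d_NH₃ = 164/(1 + 0.4588) = 112.4 cm.
d_HBr = 164 − 112.4 = 51.6 cm.

51.6 cm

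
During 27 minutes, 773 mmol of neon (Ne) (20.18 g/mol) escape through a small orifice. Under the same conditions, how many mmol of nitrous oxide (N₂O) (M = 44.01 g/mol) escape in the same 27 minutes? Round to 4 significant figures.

523.4 mmol

Since effusion rate ∝ 1/√M, rate_N₂O/rate_Ne = √(M_Ne/M_N₂O) = √(20.18/44.01) = √0.4585 = 0.6772.
So the amount for N₂O is 773 × 0.6772 = 523.4 mmol.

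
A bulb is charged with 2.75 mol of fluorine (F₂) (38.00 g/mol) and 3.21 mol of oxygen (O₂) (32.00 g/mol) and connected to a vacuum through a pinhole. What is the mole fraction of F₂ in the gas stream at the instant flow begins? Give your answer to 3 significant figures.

0.440

Rate_i ∝ x_i/√M_i (Graham's law weighted by mole fraction), so the effusate composition follows n_i/√M_i.
So x_F₂ in the escaping gas = (n_F₂/√M_F₂) / Σ(n_i/√M_i)
= (2.75/√38.00) / (2.75/√38.00 + 3.21/√32.00) = 0.4461/(0.4461 + 0.5675) = 0.440.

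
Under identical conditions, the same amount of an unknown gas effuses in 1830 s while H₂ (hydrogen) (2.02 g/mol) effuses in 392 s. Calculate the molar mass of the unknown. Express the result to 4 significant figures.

44.02 g/mol

Using Graham's law: t_X/t_H₂ = √(M_X/M_H₂).
1830/392 = 4.668 = √(M_X/2.02)
M_X = 2.02 × 4.668² = 2.02 × 21.79 = 44.02 g/mol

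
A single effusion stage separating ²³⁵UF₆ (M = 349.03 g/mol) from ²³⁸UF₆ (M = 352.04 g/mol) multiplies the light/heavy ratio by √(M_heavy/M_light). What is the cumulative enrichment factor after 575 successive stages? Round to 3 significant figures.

After 575 stages the ratio has grown by (√(352.04/349.03))^575 = (352.04/349.03)^(575/2).
= 1.00862^(575/2) = 11.8.

11.8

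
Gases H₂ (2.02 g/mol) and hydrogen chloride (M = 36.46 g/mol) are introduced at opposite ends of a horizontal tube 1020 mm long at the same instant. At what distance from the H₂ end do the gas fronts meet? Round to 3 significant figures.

826 mm

The fronts meet when d_H₂ + d_HCl = L with d_H₂/d_HCl = √(M_HCl/M_H₂) (Graham's law). Here √(M_HCl/M_H₂) = √(36.46/2.02) = 4.248.
With d_H₂ + d_HCl = 1020 mm, d_HCl = 1020/(1 + 4.248) = 194.3 mm.
d_H₂ = 1020 − 194.3 = 826 mm.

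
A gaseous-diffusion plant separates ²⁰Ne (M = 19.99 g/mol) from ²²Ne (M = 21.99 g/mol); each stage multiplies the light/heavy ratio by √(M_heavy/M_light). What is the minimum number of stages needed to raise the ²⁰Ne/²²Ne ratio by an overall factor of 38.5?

Per stage α = (21.99/19.99)^(1/2) = 1.10005^0.5, giving ln α = 0.04768.
Need α^N ≥ 38.5 ⇒ N ≥ ln(38.5) / ln α = 3.651 / 0.04768 = 76.57.
Minimum whole number of stages: N = 77.

77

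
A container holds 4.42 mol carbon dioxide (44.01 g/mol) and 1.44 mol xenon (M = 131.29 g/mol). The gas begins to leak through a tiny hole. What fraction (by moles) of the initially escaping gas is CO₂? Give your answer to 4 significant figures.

The effusion rate of species i is ∝ p_i/√M_i ∝ n_i/√M_i.
So x_CO₂ in the escaping gas = (n_CO₂/√M_CO₂) / Σ(n_i/√M_i)
= (4.42/√44.01) / (4.42/√44.01 + 1.44/√131.29) = 0.6663/(0.6663 + 0.1257) = 0.8413.

0.8413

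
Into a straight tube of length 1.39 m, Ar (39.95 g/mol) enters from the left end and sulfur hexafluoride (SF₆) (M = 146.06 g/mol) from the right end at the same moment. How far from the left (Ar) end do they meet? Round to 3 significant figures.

0.913 m

Graham's law gives d_Ar/d_SF₆ = rate_Ar/rate_SF₆ = √(M_SF₆/M_Ar) = √(146.06/39.95) = 1.912.
With d_Ar + d_SF₆ = 1.39 m, d_SF₆ = 1.39/(1 + 1.912) = 0.4773 m.
d_Ar = 1.39 − 0.4773 = 0.913 m.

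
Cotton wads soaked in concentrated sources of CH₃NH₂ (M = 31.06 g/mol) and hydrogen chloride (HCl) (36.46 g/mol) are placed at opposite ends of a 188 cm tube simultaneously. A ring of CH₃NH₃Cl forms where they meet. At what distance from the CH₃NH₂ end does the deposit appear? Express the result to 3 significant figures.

In equal time, each gas travels a distance ∝ its rate ∝ 1/√M, so d_CH₃NH₂/d_HCl = √(M_HCl/M_CH₃NH₂) = √(36.46/31.06) = 1.083.
With d_CH₃NH₂ + d_HCl = 188 cm, d_HCl = 188/(1 + 1.083) = 90.24 cm.
d_CH₃NH₂ = 188 − 90.24 = 97.8 cm.

97.8 cm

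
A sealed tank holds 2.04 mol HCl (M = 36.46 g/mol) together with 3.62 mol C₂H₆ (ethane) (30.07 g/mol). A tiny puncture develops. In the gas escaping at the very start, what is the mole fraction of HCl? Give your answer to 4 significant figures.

0.3385

Rate_i ∝ x_i/√M_i (Graham's law weighted by mole fraction), so the effusate composition follows n_i/√M_i.
So x_HCl in the escaping gas = (n_HCl/√M_HCl) / Σ(n_i/√M_i)
= (2.04/√36.46) / (2.04/√36.46 + 3.62/√30.07) = 0.3378/(0.3378 + 0.6601) = 0.3385.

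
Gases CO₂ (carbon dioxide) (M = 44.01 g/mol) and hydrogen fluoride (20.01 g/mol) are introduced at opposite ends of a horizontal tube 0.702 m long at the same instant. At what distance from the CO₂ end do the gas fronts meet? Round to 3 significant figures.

The fronts meet when d_CO₂ + d_HF = L with d_CO₂/d_HF = √(M_HF/M_CO₂) (Graham's law). Here √(M_HF/M_CO₂) = √(20.01/44.01) = 0.6743.
With d_CO₂ + d_HF = 0.702 m, d_HF = 0.702/(1 + 0.6743) = 0.4193 m.
d_CO₂ = 0.702 − 0.4193 = 0.283 m.

0.283 m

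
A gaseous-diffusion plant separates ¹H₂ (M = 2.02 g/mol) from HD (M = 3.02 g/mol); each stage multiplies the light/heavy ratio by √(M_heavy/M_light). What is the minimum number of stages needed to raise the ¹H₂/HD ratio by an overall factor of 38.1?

With α = √(3.02/2.02) per stage, ln α = ½ ln(1.49505) = 0.2011.
Need α^N ≥ 38.1 ⇒ N ≥ ln(38.1) / ln α = 3.640 / 0.2011 = 18.10.
Rounding up, N = 19 stages.

19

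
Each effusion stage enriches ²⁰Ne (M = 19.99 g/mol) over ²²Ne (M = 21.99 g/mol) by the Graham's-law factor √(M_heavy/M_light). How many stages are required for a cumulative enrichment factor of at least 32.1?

Per stage α = (21.99/19.99)^(1/2) = 1.10005^0.5, giving ln α = 0.04768.
Need α^N ≥ 32.1 ⇒ N ≥ ln(32.1) / ln α = 3.469 / 0.04768 = 72.76.
So at least 73 stages are needed.

73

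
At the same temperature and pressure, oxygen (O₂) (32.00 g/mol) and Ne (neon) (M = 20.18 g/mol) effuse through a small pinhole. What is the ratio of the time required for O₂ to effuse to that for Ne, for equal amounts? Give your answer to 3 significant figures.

1.26

By Graham's law, t_O₂/t_Ne = √(M_O₂/M_Ne) = √(32.00/20.18) = √1.586 = 1.26.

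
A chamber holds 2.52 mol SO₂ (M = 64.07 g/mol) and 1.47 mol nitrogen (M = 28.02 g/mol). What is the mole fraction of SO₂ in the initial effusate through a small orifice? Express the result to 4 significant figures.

Each component's effusion rate ∝ (its partial pressure)·(1/√M) ∝ n_i/√M_i.
Mole fraction of SO₂ in the effusate = (n_SO₂/√M_SO₂) / (n_SO₂/√M_SO₂ + n_N₂/√M_N₂)
= (2.52/√64.07) / (2.52/√64.07 + 1.47/√28.02) = 0.3148/(0.3148 + 0.2777) = 0.5313.

0.5313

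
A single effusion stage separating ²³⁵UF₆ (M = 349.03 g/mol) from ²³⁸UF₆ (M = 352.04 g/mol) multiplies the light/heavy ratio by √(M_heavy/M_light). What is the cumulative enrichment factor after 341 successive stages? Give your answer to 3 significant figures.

Overall factor = α^341 with α = √(352.04/349.03), i.e. (352.04/349.03)^(341/2).
= 1.00862^(341/2) = 4.32.

4.32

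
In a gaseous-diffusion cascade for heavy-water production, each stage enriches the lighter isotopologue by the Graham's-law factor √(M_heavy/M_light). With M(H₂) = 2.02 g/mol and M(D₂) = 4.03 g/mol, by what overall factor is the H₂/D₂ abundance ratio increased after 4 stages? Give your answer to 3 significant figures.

3.98

The single-stage factor is √(M_heavy/M_light), so 4 stages give [√(4.03/2.02)]^4 = (4.03/2.02)^(4/2).
= 1.99505^2 = 3.98.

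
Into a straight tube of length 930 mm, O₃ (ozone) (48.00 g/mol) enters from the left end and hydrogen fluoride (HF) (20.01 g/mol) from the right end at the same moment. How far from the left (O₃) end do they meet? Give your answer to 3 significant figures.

Distances travelled in equal time are proportional to diffusion rates, so d_O₃/d_HF = √(M_HF/M_O₃) = √(20.01/48.00) = 0.6457.
With d_O₃ + d_HF = 930 mm, d_HF = 930/(1 + 0.6457) = 565.1 mm.
d_O₃ = 930 − 565.1 = 365 mm.

365 mm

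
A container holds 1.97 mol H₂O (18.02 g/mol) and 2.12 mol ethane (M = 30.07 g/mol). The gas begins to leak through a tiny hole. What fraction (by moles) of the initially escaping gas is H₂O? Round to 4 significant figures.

0.5455

Rate_i ∝ x_i/√M_i (Graham's law weighted by mole fraction), so the effusate composition follows n_i/√M_i.
Mole fraction of H₂O in the effusate = (n_H₂O/√M_H₂O) / (n_H₂O/√M_H₂O + n_C₂H₆/√M_C₂H₆)
= (1.97/√18.02) / (1.97/√18.02 + 2.12/√30.07) = 0.4641/(0.4641 + 0.3866) = 0.5455.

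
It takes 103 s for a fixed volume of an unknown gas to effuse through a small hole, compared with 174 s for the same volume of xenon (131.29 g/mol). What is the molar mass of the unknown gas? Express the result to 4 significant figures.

46.01 g/mol

From Graham's law, t_X/t_Xe = √(M_X/M_Xe).
103/174 = 0.5920 = √(M_X/131.29)
M_X = 131.29 × 0.5920² = 131.29 × 0.3504 = 46.01 g/mol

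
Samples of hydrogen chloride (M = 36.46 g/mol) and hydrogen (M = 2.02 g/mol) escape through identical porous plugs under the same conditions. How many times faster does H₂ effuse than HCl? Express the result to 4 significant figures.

Using Graham's law: rate_H₂/rate_HCl = √(M_HCl/M_H₂) = √(36.46/2.02) = √18.05 = 4.248.

4.248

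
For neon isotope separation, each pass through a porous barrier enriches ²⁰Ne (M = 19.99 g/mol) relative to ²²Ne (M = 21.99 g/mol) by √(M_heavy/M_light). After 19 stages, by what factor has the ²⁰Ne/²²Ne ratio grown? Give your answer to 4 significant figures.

Each stage multiplies the ratio by α = √(21.99/19.99), so after 19 stages the overall factor is α^19 = (21.99/19.99)^(19/2).
= 1.10005^(19/2) = 2.474.

2.474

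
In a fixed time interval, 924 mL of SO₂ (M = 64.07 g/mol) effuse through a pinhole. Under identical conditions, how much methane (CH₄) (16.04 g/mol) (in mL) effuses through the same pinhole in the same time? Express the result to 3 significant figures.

Graham's law gives rate_CH₄/rate_SO₂ = √(M_SO₂/M_CH₄) = √(64.07/16.04) = √3.994 = 1.999.
So the volume for CH₄ is 924 × 1.999 = 1850 mL.

1850 mL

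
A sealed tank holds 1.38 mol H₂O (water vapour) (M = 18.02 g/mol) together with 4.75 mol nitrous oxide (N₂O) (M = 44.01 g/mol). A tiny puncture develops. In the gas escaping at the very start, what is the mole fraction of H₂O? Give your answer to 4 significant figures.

Each component's effusion rate ∝ (its partial pressure)·(1/√M) ∝ n_i/√M_i.
Mole fraction of H₂O in the effusate = (n_H₂O/√M_H₂O) / (n_H₂O/√M_H₂O + n_N₂O/√M_N₂O)
= (1.38/√18.02) / (1.38/√18.02 + 4.75/√44.01) = 0.3251/(0.3251 + 0.7160) = 0.3123.

0.3123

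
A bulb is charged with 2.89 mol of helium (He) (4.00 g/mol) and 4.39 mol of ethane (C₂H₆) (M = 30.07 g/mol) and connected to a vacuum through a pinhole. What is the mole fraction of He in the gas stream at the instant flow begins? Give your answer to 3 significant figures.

Effusion rate of each component ∝ n_i/√M_i (partial pressure × 1/√M).
Mole fraction of He in the effusate = (n_He/√M_He) / (n_He/√M_He + n_C₂H₆/√M_C₂H₆)
= (2.89/√4.00) / (2.89/√4.00 + 4.39/√30.07) = 1.445/(1.445 + 0.8006) = 0.643.

0.643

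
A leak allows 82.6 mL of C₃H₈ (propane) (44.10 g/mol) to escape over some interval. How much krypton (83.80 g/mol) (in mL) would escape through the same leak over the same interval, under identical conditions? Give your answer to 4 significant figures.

From Graham's law, rate_Kr/rate_C₃H₈ = √(M_C₃H₈/M_Kr) = √(44.10/83.80) = √0.5263 = 0.7254.
So the volume for Kr is 82.6 × 0.7254 = 59.92 mL.

59.92 mL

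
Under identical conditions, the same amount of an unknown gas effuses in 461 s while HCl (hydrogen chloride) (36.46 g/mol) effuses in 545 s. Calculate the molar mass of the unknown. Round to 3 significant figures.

Graham's law gives t_X/t_HCl = √(M_X/M_HCl).
461/545 = 0.8459 = √(M_X/36.46)
M_X = 36.46 × 0.8459² = 36.46 × 0.7155 = 26.1 g/mol

26.1 g/mol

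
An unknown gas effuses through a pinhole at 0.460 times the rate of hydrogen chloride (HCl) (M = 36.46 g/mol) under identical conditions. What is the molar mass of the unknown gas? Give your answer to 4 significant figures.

Since effusion rate ∝ 1/√M, rate_X/rate_HCl = √(M_HCl/M_X).
0.460 = √(36.46/M_X)
M_X = 36.46 / 0.460² = 36.46 / 0.2116 = 172.3 g/mol

172.3 g/mol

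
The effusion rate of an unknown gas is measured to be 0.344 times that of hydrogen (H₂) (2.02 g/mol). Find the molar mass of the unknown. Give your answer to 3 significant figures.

By Graham's law, rate_X/rate_H₂ = √(M_H₂/M_X).
0.344 = √(2.02/M_X)
M_X = 2.02 / 0.344² = 2.02 / 0.1183 = 17.1 g/mol

17.1 g/mol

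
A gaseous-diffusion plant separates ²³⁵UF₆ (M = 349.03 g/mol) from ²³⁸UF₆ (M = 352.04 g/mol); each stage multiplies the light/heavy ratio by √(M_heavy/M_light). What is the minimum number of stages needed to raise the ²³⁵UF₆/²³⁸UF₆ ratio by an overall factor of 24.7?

With α = √(352.04/349.03) per stage, ln α = ½ ln(1.00862) = 0.004293.
Need α^N ≥ 24.7 ⇒ N ≥ ln(24.7) / ln α = 3.207 / 0.004293 = 746.90.
Rounding up, N = 747 stages.

747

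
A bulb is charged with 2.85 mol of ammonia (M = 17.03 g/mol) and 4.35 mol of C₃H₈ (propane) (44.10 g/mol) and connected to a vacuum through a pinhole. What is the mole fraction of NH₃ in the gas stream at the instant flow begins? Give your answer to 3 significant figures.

Effusion rate of each component ∝ n_i/√M_i (partial pressure × 1/√M).
x_NH₃(eff) = (n_NH₃/√M_NH₃) / (n_NH₃/√M_NH₃ + n_C₃H₈/√M_C₃H₈)
= (2.85/√17.03) / (2.85/√17.03 + 4.35/√44.10) = 0.6906/(0.6906 + 0.6550) = 0.513.

0.513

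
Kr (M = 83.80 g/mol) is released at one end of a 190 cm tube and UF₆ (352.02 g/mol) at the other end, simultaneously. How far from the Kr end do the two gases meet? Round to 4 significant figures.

127.7 cm

In equal time, each gas travels a distance ∝ its rate ∝ 1/√M, so d_Kr/d_UF₆ = √(M_UF₆/M_Kr) = √(352.02/83.80) = 2.050.
With d_Kr + d_UF₆ = 190 cm, d_UF₆ = 190/(1 + 2.050) = 62.30 cm.
d_Kr = 190 − 62.30 = 127.7 cm.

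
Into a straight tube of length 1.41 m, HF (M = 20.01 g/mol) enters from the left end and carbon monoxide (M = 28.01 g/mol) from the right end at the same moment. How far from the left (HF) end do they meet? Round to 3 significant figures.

0.764 m

The fronts meet when d_HF + d_CO = L with d_HF/d_CO = √(M_CO/M_HF) (Graham's law). Here √(M_CO/M_HF) = √(28.01/20.01) = 1.183.
With d_HF + d_CO = 1.41 m, d_CO = 1.41/(1 + 1.183) = 0.6459 m.
d_HF = 1.41 − 0.6459 = 0.764 m.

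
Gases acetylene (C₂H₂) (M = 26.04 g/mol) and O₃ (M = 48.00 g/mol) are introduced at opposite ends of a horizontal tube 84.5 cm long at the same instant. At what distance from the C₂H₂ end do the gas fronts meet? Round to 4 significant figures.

Graham's law gives d_C₂H₂/d_O₃ = rate_C₂H₂/rate_O₃ = √(M_O₃/M_C₂H₂) = √(48.00/26.04) = 1.358.
With d_C₂H₂ + d_O₃ = 84.5 cm, d_O₃ = 84.5/(1 + 1.358) = 35.84 cm.
d_C₂H₂ = 84.5 − 35.84 = 48.66 cm.

48.66 cm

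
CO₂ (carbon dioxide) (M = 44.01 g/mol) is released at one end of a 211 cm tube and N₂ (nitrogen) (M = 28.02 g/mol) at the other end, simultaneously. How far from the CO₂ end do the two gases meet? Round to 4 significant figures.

Graham's law gives d_CO₂/d_N₂ = rate_CO₂/rate_N₂ = √(M_N₂/M_CO₂) = √(28.02/44.01) = 0.7979.
With d_CO₂ + d_N₂ = 211 cm, d_N₂ = 211/(1 + 0.7979) = 117.4 cm.
d_CO₂ = 211 − 117.4 = 93.64 cm.

93.64 cm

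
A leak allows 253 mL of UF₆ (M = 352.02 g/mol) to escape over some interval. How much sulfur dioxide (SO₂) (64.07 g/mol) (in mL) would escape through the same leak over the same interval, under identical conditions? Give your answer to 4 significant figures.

593.0 mL

Graham's law gives rate_SO₂/rate_UF₆ = √(M_UF₆/M_SO₂) = √(352.02/64.07) = √5.494 = 2.344.
So the volume for SO₂ is 253 × 2.344 = 593.0 mL.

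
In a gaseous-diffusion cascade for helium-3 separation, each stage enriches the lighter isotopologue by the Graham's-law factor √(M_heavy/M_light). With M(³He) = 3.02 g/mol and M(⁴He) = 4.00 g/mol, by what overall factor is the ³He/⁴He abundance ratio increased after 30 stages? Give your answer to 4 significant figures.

Overall factor = α^30 with α = √(4.00/3.02), i.e. (4.00/3.02)^(30/2).
= 1.32450^15 = 67.73.

67.73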